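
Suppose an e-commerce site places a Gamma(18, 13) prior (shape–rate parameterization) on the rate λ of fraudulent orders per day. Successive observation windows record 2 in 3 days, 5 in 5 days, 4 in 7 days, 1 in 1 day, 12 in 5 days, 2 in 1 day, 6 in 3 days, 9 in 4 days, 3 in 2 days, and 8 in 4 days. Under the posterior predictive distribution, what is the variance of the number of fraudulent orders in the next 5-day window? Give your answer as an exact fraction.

9275/1152

Total count: 2 + 5 + 4 + 1 + 12 + 2 + 6 + 9 + 3 + 8 = 52.
Total exposure: 3 + 5 + 7 + 1 + 5 + 1 + 3 + 4 + 2 + 4 = 35 days.
Posterior: α' = 18 + 52 = 70, β' = 13 + 35 = 48.
The posterior predictive for a window of length T is Negative Binomial with variance T·α'·(β'+T)/β'² = 5·70·53/2304 = 9275/1152.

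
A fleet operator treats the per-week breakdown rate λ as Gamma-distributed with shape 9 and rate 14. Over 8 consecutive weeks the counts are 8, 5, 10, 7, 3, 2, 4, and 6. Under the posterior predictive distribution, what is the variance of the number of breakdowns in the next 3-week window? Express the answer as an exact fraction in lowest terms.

2025/242

Total count: 8 + 5 + 10 + 7 + 3 + 2 + 4 + 6 = 45.
Total exposure: 8 weeks.
Posterior: α' = 9 + 45 = 54, β' = 14 + 8 = 22.
The posterior predictive for a window of length T is Negative Binomial with variance T·α'·(β'+T)/β'² = 3·54·25/484 = 2025/242.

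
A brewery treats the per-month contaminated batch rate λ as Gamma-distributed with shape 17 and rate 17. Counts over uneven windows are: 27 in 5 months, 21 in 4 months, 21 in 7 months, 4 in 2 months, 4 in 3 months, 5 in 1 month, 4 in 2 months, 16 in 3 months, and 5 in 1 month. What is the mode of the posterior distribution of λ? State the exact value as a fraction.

Total count: 27 + 21 + 21 + 4 + 4 + 5 + 4 + 16 + 5 = 107.
Total exposure: 5 + 4 + 7 + 2 + 3 + 1 + 2 + 3 + 1 = 28 months.
Conjugate update: add total count to the shape and total exposure to the rate, giving Gamma(124, 45).
Posterior mode = (α'−1)/β' = 123/45 = 41/15.

41/15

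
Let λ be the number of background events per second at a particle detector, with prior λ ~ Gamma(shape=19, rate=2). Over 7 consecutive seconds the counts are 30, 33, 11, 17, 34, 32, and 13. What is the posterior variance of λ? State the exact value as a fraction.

Total count: 30 + 33 + 11 + 17 + 34 + 32 + 13 = 170.
Total exposure: 7 seconds.
By Gamma–Poisson conjugacy, the posterior is Gamma(α + Σx, β + Σt) = Gamma(19 + 170, 2 + 7) = Gamma(189, 9).
Posterior variance = α'/β'² = 189/81 = 7/3.

7/3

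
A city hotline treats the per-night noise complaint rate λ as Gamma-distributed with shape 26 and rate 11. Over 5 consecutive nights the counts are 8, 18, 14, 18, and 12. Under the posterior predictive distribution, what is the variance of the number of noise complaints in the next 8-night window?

72

Total count: 8 + 18 + 14 + 18 + 12 = 70.
Total exposure: 5 nights.
By Gamma–Poisson conjugacy, the posterior is Gamma(α + Σx, β + Σt) = Gamma(26 + 70, 11 + 5) = Gamma(96, 16).
The posterior predictive for a window of length T is Negative Binomial with variance T·α'·(β'+T)/β'² = 8·96·24/256 = 72.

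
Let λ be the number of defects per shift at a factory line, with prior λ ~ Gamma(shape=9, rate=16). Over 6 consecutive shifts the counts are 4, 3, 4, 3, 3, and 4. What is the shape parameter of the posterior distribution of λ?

Total count: 4 + 3 + 4 + 3 + 3 + 4 = 21.
Total exposure: 6 shifts.
Gamma(α, β) with Poisson data over total exposure Σt gives posterior Gamma(α+Σx, β+Σt) = Gamma(30, 22).

30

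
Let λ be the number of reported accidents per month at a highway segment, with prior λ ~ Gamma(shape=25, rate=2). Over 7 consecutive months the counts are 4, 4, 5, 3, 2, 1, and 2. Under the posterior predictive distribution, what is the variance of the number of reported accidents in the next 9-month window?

Total count: 4 + 4 + 5 + 3 + 2 + 1 + 2 = 21.
Total exposure: 7 months.
The Gamma prior is conjugate for the Poisson rate, so λ | data ~ Gamma(25+21, 2+7) = Gamma(46, 9).
The posterior predictive for a window of length T is Negative Binomial with variance T·α'·(β'+T)/β'² = 9·46·18/81 = 92.

92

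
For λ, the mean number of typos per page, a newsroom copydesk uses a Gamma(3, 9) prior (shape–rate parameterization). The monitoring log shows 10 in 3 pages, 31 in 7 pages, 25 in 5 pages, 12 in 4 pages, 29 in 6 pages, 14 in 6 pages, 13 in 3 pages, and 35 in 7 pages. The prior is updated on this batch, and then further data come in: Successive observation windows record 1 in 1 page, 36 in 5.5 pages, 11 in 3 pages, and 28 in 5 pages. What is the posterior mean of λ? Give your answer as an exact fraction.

Total count: 10 + 31 + 25 + 12 + 29 + 14 + 13 + 35 = 169.
Total exposure: 3 + 7 + 5 + 4 + 6 + 6 + 3 + 7 = 41 pages.
After the first batch: Gamma(3 + 169, 9 + 41) = Gamma(172, 50).
Total count: 1 + 36 + 11 + 28 = 76.
Total exposure: 1 + 5.5 + 3 + 5 = 14.5 pages.
After the second batch: Gamma(172 + 76, 50 + 14.5) = Gamma(248, 129/2).
Posterior mean = α'/β' = 248/(129/2) = 496/129.

496/129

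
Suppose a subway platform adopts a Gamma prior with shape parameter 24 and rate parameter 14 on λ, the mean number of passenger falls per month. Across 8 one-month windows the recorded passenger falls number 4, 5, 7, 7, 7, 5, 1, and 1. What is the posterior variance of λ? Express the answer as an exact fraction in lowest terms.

Total count: 4 + 5 + 7 + 7 + 7 + 5 + 1 + 1 = 37.
Total exposure: 8 months.
Conjugate update: add total count to the shape and total exposure to the rate, giving Gamma(61, 22).
Posterior variance = α'/β'² = 61/484.

61/484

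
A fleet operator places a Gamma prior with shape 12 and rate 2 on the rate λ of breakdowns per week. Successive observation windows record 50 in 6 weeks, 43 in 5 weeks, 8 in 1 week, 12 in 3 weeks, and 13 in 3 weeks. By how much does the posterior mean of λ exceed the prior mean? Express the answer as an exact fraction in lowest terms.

Total count: 50 + 43 + 8 + 12 + 13 = 126.
Total exposure: 6 + 5 + 1 + 3 + 3 = 18 weeks.
By Gamma–Poisson conjugacy, the posterior is Gamma(α + Σx, β + Σt) = Gamma(12 + 126, 2 + 18) = Gamma(138, 20).
Posterior mean = 138/20 = 69/10; prior mean = 12/2 = 6. Difference = 69/10 − 6 = 9/10.

9/10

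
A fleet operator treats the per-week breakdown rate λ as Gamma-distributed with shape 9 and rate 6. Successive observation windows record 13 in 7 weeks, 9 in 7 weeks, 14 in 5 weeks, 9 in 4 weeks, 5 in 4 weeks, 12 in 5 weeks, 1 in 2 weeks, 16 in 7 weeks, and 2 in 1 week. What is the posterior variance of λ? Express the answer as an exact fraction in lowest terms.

5/128

Total count: 13 + 9 + 14 + 9 + 5 + 12 + 1 + 16 + 2 = 81.
Total exposure: 7 + 7 + 5 + 4 + 4 + 5 + 2 + 7 + 1 = 42 weeks.
Posterior: α' = 9 + 81 = 90, β' = 6 + 42 = 48.
Posterior variance = α'/β'² = 90/2304 = 5/128.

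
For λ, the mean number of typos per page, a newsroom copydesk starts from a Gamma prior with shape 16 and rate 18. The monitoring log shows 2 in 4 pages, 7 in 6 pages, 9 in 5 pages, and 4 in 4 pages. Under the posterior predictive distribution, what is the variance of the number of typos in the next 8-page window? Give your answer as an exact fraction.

Total count: 2 + 7 + 9 + 4 = 22.
Total exposure: 4 + 6 + 5 + 4 = 19 pages.
By Gamma–Poisson conjugacy, the posterior is Gamma(α + Σx, β + Σt) = Gamma(16 + 22, 18 + 19) = Gamma(38, 37).
The posterior predictive for a window of length T is Negative Binomial with variance T·α'·(β'+T)/β'² = 8·38·45/1369 = 13680/1369.

13680/1369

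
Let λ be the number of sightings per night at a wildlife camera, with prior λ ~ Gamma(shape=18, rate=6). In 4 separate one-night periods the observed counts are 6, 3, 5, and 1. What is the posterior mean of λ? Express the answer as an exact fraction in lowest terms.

Total count: 6 + 3 + 5 + 1 = 15.
Total exposure: 4 nights.
Posterior: α' = 18 + 15 = 33, β' = 6 + 4 = 10.
Posterior mean = α'/β' = 33/10.

33/10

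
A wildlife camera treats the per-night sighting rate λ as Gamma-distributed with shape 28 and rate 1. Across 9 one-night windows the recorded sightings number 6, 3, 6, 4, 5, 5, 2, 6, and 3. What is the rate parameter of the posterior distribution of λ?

Total count: 6 + 3 + 6 + 4 + 5 + 5 + 2 + 6 + 3 = 40.
Total exposure: 9 nights.
The Gamma prior is conjugate for the Poisson rate, so λ | data ~ Gamma(28+40, 1+9) = Gamma(68, 10).

10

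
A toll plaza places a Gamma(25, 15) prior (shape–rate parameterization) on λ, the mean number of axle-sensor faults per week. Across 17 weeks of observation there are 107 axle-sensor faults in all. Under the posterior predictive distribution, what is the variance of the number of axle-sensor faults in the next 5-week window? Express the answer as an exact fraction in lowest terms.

6105/256

Total count 107 over total exposure 17 weeks.
Conjugate update: add total count to the shape and total exposure to the rate, giving Gamma(132, 32).
The posterior predictive for a window of length T is Negative Binomial with variance T·α'·(β'+T)/β'² = 5·132·37/1024 = 6105/256.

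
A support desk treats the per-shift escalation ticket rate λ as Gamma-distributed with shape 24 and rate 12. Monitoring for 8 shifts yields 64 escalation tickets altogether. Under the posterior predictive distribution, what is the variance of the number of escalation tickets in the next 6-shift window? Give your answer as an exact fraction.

Total count 64 over total exposure 8 shifts.
Gamma(α, β) with Poisson data over total exposure Σt gives posterior Gamma(α+Σx, β+Σt) = Gamma(88, 20).
The posterior predictive for a window of length T is Negative Binomial with variance T·α'·(β'+T)/β'² = 6·88·26/400 = 858/25.

858/25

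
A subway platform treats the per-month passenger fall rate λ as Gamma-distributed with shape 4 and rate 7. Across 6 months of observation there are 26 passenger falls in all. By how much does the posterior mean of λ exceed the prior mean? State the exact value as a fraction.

158/91

Total count 26 over total exposure 6 months.
Conjugate update: add total count to the shape and total exposure to the rate, giving Gamma(30, 13).
Posterior mean = 30/13 = 30/13; prior mean = 4/7 = 4/7. Difference = 30/13 − 4/7 = 158/91.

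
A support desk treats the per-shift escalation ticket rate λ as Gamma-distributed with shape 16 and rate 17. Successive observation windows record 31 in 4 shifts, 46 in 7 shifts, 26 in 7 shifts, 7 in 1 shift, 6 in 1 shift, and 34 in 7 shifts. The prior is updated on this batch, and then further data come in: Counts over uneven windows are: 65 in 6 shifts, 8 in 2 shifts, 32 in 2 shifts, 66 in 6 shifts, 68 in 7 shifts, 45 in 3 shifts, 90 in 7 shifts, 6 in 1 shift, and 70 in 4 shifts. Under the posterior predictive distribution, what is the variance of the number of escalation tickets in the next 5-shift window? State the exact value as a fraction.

Total count: 31 + 46 + 26 + 7 + 6 + 34 = 150.
Total exposure: 4 + 7 + 7 + 1 + 1 + 7 = 27 shifts.
After the first batch: Gamma(16 + 150, 17 + 27) = Gamma(166, 44).
Total count: 65 + 8 + 32 + 66 + 68 + 45 + 90 + 6 + 70 = 450.
Total exposure: 6 + 2 + 2 + 6 + 7 + 3 + 7 + 1 + 4 = 38 shifts.
After the second batch: Gamma(166 + 450, 44 + 38) = Gamma(616, 82).
The posterior predictive for a window of length T is Negative Binomial with variance T·α'·(β'+T)/β'² = 5·616·87/6724 = 66990/1681.

66990/1681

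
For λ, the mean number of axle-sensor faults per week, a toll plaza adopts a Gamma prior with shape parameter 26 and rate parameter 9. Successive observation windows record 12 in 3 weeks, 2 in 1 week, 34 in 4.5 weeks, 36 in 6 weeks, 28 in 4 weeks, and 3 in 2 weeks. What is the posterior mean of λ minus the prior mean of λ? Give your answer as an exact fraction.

Total count: 12 + 2 + 34 + 36 + 28 + 3 = 115.
Total exposure: 3 + 1 + 4.5 + 6 + 4 + 2 = 20.5 weeks.
By Gamma–Poisson conjugacy, the posterior is Gamma(α + Σx, β + Σt) = Gamma(26 + 115, 9 + 20.5) = Gamma(141, 59/2).
Posterior mean = 141/(59/2) = 282/59; prior mean = 26/9 = 26/9. Difference = 282/59 − 26/9 = 1004/531.

1004/531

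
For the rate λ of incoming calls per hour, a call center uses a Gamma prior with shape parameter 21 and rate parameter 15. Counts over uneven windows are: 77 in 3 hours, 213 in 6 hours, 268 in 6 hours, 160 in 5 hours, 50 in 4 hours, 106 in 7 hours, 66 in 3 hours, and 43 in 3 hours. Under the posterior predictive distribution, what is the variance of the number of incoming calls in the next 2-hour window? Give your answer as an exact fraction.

6777/169

Total count: 77 + 213 + 268 + 160 + 50 + 106 + 66 + 43 = 983.
Total exposure: 3 + 6 + 6 + 5 + 4 + 7 + 3 + 3 = 37 hours.
Conjugate update: add total count to the shape and total exposure to the rate, giving Gamma(1004, 52).
The posterior predictive for a window of length T is Negative Binomial with variance T·α'·(β'+T)/β'² = 2·1004·54/2704 = 6777/169.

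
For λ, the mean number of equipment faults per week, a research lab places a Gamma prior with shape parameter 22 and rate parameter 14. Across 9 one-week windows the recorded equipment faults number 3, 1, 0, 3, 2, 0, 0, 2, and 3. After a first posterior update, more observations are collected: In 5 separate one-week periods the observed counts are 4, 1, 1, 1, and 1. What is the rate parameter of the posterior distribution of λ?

Total count: 3 + 1 + 0 + 3 + 2 + 0 + 0 + 2 + 3 = 14.
Total exposure: 9 weeks.
After the first batch: Gamma(22 + 14, 14 + 9) = Gamma(36, 23).
Total count: 4 + 1 + 1 + 1 + 1 = 8.
Total exposure: 5 weeks.
After the second batch: Gamma(36 + 8, 23 + 5) = Gamma(44, 28).

28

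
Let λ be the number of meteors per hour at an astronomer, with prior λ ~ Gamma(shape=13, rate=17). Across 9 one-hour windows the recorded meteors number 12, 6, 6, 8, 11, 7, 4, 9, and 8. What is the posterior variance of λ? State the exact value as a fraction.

Total count: 12 + 6 + 6 + 8 + 11 + 7 + 4 + 9 + 8 = 71.
Total exposure: 9 hours.
The Gamma prior is conjugate for the Poisson rate, so λ | data ~ Gamma(13+71, 17+9) = Gamma(84, 26).
Posterior variance = α'/β'² = 84/676 = 21/169.

21/169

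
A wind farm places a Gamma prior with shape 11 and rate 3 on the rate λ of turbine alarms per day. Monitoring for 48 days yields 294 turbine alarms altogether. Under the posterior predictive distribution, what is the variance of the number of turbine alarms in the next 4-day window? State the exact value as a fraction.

67100/2601

Total count 294 over total exposure 48 days.
Gamma(α, β) with Poisson data over total exposure Σt gives posterior Gamma(α+Σx, β+Σt) = Gamma(305, 51).
The posterior predictive for a window of length T is Negative Binomial with variance T·α'·(β'+T)/β'² = 4·305·55/2601 = 67100/2601.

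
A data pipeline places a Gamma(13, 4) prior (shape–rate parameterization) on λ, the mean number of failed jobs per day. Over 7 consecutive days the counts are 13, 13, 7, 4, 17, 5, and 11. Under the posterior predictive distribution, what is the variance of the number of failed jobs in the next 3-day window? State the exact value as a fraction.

Total count: 13 + 13 + 7 + 4 + 17 + 5 + 11 = 70.
Total exposure: 7 days.
The Gamma prior is conjugate for the Poisson rate, so λ | data ~ Gamma(13+70, 4+7) = Gamma(83, 11).
The posterior predictive for a window of length T is Negative Binomial with variance T·α'·(β'+T)/β'² = 3·83·14/121 = 3486/121.

3486/121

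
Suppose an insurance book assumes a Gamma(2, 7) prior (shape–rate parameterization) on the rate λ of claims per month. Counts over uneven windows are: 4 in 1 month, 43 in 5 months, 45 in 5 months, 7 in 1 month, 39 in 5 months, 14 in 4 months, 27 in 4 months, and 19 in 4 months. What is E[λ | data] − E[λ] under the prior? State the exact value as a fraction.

332/63

Total count: 4 + 43 + 45 + 7 + 39 + 14 + 27 + 19 = 198.
Total exposure: 1 + 5 + 5 + 1 + 5 + 4 + 4 + 4 = 29 months.
Gamma(α, β) with Poisson data over total exposure Σt gives posterior Gamma(α+Σx, β+Σt) = Gamma(200, 36).
Posterior mean = 200/36 = 50/9; prior mean = 2/7 = 2/7. Difference = 50/9 − 2/7 = 332/63.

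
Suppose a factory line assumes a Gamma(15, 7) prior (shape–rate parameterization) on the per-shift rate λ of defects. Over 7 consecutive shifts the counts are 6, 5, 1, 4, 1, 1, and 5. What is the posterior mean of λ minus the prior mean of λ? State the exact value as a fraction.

Total count: 6 + 5 + 1 + 4 + 1 + 1 + 5 = 23.
Total exposure: 7 shifts.
Posterior: α' = 15 + 23 = 38, β' = 7 + 7 = 14.
Posterior mean = 38/14 = 19/7; prior mean = 15/7 = 15/7. Difference = 19/7 − 15/7 = 4/7.

4/7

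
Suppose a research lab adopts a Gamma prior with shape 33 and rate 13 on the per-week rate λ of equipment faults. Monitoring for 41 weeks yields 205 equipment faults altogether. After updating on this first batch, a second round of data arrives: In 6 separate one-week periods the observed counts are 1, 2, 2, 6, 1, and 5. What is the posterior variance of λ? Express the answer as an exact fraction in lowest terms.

Total count 205 over total exposure 41 weeks.
After the first batch: Gamma(33 + 205, 13 + 41) = Gamma(238, 54).
Total count: 1 + 2 + 2 + 6 + 1 + 5 = 17.
Total exposure: 6 weeks.
After the second batch: Gamma(238 + 17, 54 + 6) = Gamma(255, 60).
Posterior variance = α'/β'² = 255/3600 = 17/240.

17/240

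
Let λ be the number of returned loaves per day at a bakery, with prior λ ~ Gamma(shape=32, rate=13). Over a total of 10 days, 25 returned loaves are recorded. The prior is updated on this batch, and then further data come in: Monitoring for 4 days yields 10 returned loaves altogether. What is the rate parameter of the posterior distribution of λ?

Total count 25 over total exposure 10 days.
After the first batch: Gamma(32 + 25, 13 + 10) = Gamma(57, 23).
Total count 10 over total exposure 4 days.
After the second batch: Gamma(57 + 10, 23 + 4) = Gamma(67, 27).

27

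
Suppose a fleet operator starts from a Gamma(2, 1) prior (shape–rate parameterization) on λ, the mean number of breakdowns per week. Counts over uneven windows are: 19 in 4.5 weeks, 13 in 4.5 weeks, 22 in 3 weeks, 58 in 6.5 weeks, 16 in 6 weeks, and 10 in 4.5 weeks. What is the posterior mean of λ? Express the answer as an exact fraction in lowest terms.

14/3

Total count: 19 + 13 + 22 + 58 + 16 + 10 = 138.
Total exposure: 4.5 + 4.5 + 3 + 6.5 + 6 + 4.5 = 29 weeks.
Posterior: α' = 2 + 138 = 140, β' = 1 + 29 = 30.
Posterior mean = α'/β' = 140/30 = 14/3.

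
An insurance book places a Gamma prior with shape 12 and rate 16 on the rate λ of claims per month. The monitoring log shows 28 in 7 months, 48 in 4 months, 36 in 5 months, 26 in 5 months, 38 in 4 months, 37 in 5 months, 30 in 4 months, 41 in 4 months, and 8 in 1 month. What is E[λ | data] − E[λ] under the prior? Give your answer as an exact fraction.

1051/220

Total count: 28 + 48 + 36 + 26 + 38 + 37 + 30 + 41 + 8 = 292.
Total exposure: 7 + 4 + 5 + 5 + 4 + 5 + 4 + 4 + 1 = 39 months.
Gamma(α, β) with Poisson data over total exposure Σt gives posterior Gamma(α+Σx, β+Σt) = Gamma(304, 55).
Posterior mean = 304/55 = 304/55; prior mean = 12/16 = 3/4. Difference = 304/55 − 3/4 = 1051/220.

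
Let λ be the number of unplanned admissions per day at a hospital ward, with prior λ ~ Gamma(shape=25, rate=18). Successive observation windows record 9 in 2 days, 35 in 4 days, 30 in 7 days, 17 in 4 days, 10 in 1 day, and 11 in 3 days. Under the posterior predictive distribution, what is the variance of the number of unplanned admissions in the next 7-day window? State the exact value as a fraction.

44114/1521

Total count: 9 + 35 + 30 + 17 + 10 + 11 = 112.
Total exposure: 2 + 4 + 7 + 4 + 1 + 3 = 21 days.
Posterior: α' = 25 + 112 = 137, β' = 18 + 21 = 39.
The posterior predictive for a window of length T is Negative Binomial with variance T·α'·(β'+T)/β'² = 7·137·46/1521 = 44114/1521.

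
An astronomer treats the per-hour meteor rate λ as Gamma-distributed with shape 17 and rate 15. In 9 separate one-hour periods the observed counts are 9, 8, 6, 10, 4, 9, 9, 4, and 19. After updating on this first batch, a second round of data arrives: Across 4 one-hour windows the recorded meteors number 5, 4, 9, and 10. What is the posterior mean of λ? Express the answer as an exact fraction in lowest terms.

123/28

Total count: 9 + 8 + 6 + 10 + 4 + 9 + 9 + 4 + 19 = 78.
Total exposure: 9 hours.
After the first batch: Gamma(17 + 78, 15 + 9) = Gamma(95, 24).
Total count: 5 + 4 + 9 + 10 = 28.
Total exposure: 4 hours.
After the second batch: Gamma(95 + 28, 24 + 4) = Gamma(123, 28).
Posterior mean = α'/β' = 123/28.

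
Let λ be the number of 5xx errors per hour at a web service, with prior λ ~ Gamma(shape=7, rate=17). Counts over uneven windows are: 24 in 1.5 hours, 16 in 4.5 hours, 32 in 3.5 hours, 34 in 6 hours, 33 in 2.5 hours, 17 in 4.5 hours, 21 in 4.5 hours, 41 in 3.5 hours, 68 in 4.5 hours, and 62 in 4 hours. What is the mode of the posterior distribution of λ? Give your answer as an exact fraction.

177/28

Total count: 24 + 16 + 32 + 34 + 33 + 17 + 21 + 41 + 68 + 62 = 348.
Total exposure: 1.5 + 4.5 + 3.5 + 6 + 2.5 + 4.5 + 4.5 + 3.5 + 4.5 + 4 = 39 hours.
Gamma(α, β) with Poisson data over total exposure Σt gives posterior Gamma(α+Σx, β+Σt) = Gamma(355, 56).
Posterior mode = (α'−1)/β' = 354/56 = 177/28.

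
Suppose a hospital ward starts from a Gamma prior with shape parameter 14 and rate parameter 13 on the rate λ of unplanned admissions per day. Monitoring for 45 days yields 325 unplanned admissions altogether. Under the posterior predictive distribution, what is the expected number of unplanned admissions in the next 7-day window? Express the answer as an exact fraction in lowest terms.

Total count 325 over total exposure 45 days.
Gamma(α, β) with Poisson data over total exposure Σt gives posterior Gamma(α+Σx, β+Σt) = Gamma(339, 58).
Predictive mean over a 7-day window = T·E[λ|data] = 7·339/58 = 2373/58.

2373/58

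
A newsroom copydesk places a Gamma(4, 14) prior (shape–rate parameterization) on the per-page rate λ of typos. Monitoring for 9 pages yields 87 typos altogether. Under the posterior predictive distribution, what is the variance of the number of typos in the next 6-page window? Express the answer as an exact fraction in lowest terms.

15834/529

Total count 87 over total exposure 9 pages.
Posterior: α' = 4 + 87 = 91, β' = 14 + 9 = 23.
The posterior predictive for a window of length T is Negative Binomial with variance T·α'·(β'+T)/β'² = 6·91·29/529 = 15834/529.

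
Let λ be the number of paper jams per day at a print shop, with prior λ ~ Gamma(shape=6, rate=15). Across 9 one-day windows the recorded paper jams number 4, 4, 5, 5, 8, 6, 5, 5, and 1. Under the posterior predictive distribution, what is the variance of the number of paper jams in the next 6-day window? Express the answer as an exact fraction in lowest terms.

245/16

Total count: 4 + 4 + 5 + 5 + 8 + 6 + 5 + 5 + 1 = 43.
Total exposure: 9 days.
Conjugate update: add total count to the shape and total exposure to the rate, giving Gamma(49, 24).
The posterior predictive for a window of length T is Negative Binomial with variance T·α'·(β'+T)/β'² = 6·49·30/576 = 245/16.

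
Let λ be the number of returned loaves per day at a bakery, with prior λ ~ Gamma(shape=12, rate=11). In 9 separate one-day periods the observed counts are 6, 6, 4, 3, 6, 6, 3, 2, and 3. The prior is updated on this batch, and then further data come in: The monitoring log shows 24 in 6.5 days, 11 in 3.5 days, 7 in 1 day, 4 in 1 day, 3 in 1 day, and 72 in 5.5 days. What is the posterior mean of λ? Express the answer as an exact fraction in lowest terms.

Total count: 6 + 6 + 4 + 3 + 6 + 6 + 3 + 2 + 3 = 39.
Total exposure: 9 days.
After the first batch: Gamma(12 + 39, 11 + 9) = Gamma(51, 20).
Total count: 24 + 11 + 7 + 4 + 3 + 72 = 121.
Total exposure: 6.5 + 3.5 + 1 + 1 + 1 + 5.5 = 18.5 days.
After the second batch: Gamma(51 + 121, 20 + 18.5) = Gamma(172, 77/2).
Posterior mean = α'/β' = 172/(77/2) = 344/77.

344/77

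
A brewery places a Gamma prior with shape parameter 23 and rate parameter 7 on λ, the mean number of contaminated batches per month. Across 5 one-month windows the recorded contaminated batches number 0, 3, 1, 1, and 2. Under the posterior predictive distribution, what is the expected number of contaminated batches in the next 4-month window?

10

Total count: 0 + 3 + 1 + 1 + 2 = 7.
Total exposure: 5 months.
Posterior: α' = 23 + 7 = 30, β' = 7 + 5 = 12.
Predictive mean over a 4-month window = T·E[λ|data] = 4·30/12 = 10.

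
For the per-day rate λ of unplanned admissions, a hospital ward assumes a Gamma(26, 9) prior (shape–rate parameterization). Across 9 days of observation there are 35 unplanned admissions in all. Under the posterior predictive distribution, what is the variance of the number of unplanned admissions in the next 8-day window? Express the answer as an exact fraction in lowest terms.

3172/81

Total count 35 over total exposure 9 days.
Posterior: α' = 26 + 35 = 61, β' = 9 + 9 = 18.
The posterior predictive for a window of length T is Negative Binomial with variance T·α'·(β'+T)/β'² = 8·61·26/324 = 3172/81.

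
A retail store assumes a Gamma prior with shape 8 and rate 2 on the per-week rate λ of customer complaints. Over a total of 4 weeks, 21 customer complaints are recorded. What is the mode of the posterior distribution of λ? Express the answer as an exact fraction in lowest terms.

14/3

Total count 21 over total exposure 4 weeks.
Posterior: α' = 8 + 21 = 29, β' = 2 + 4 = 6.
Posterior mode = (α'−1)/β' = 28/6 = 14/3.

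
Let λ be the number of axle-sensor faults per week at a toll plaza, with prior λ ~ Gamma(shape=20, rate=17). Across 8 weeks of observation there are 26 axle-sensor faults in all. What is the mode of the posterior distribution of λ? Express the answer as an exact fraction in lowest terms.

9/5

Total count 26 over total exposure 8 weeks.
Posterior: α' = 20 + 26 = 46, β' = 17 + 8 = 25.
Posterior mode = (α'−1)/β' = 45/25 = 9/5.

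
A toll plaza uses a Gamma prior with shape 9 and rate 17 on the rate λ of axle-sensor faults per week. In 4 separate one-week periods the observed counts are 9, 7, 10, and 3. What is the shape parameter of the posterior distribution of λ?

38

Total count: 9 + 7 + 10 + 3 = 29.
Total exposure: 4 weeks.
Gamma(α, β) with Poisson data over total exposure Σt gives posterior Gamma(α+Σx, β+Σt) = Gamma(38, 21).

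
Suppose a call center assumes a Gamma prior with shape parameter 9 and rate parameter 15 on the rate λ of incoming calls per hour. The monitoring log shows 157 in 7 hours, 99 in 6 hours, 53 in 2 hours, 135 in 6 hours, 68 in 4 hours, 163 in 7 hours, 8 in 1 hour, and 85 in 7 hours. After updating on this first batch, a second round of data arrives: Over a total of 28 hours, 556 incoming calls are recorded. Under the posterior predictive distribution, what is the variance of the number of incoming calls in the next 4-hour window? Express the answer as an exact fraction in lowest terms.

463884/6889

Total count: 157 + 99 + 53 + 135 + 68 + 163 + 8 + 85 = 768.
Total exposure: 7 + 6 + 2 + 6 + 4 + 7 + 1 + 7 = 40 hours.
After the first batch: Gamma(9 + 768, 15 + 40) = Gamma(777, 55).
Total count 556 over total exposure 28 hours.
After the second batch: Gamma(777 + 556, 55 + 28) = Gamma(1333, 83).
The posterior predictive for a window of length T is Negative Binomial with variance T·α'·(β'+T)/β'² = 4·1333·87/6889 = 463884/6889.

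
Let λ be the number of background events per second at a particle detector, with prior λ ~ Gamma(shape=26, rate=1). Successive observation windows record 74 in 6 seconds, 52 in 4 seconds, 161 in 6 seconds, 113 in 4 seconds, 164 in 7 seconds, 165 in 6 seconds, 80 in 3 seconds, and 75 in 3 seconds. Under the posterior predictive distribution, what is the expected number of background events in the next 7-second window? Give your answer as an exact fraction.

Total count: 74 + 52 + 161 + 113 + 164 + 165 + 80 + 75 = 884.
Total exposure: 6 + 4 + 6 + 4 + 7 + 6 + 3 + 3 = 39 seconds.
The Gamma prior is conjugate for the Poisson rate, so λ | data ~ Gamma(26+884, 1+39) = Gamma(910, 40).
Predictive mean over a 7-second window = T·E[λ|data] = 7·910/40 = 637/4.

637/4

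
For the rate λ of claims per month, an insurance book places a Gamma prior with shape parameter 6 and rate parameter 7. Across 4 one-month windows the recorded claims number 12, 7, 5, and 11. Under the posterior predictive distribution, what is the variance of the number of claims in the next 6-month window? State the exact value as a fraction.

Total count: 12 + 7 + 5 + 11 = 35.
Total exposure: 4 months.
By Gamma–Poisson conjugacy, the posterior is Gamma(α + Σx, β + Σt) = Gamma(6 + 35, 7 + 4) = Gamma(41, 11).
The posterior predictive for a window of length T is Negative Binomial with variance T·α'·(β'+T)/β'² = 6·41·17/121 = 4182/121.

4182/121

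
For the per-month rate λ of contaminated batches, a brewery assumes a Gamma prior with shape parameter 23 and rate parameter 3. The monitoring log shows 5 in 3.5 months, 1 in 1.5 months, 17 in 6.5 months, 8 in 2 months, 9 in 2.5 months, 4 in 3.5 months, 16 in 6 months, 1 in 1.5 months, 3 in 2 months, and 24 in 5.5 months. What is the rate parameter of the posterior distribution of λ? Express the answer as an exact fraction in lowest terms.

Total count: 5 + 1 + 17 + 8 + 9 + 4 + 16 + 1 + 3 + 24 = 88.
Total exposure: 3.5 + 1.5 + 6.5 + 2 + 2.5 + 3.5 + 6 + 1.5 + 2 + 5.5 = 34.5 months.
By Gamma–Poisson conjugacy, the posterior is Gamma(α + Σx, β + Σt) = Gamma(23 + 88, 3 + 34.5) = Gamma(111, 75/2).

75/2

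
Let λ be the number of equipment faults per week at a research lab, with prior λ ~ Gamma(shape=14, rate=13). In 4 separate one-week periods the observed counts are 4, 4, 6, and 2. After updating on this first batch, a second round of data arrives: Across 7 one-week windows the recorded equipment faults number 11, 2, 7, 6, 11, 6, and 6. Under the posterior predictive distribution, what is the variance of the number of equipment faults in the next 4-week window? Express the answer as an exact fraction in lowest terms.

Total count: 4 + 4 + 6 + 2 = 16.
Total exposure: 4 weeks.
After the first batch: Gamma(14 + 16, 13 + 4) = Gamma(30, 17).
Total count: 11 + 2 + 7 + 6 + 11 + 6 + 6 = 49.
Total exposure: 7 weeks.
After the second batch: Gamma(30 + 49, 17 + 7) = Gamma(79, 24).
The posterior predictive for a window of length T is Negative Binomial with variance T·α'·(β'+T)/β'² = 4·79·28/576 = 553/36.

553/36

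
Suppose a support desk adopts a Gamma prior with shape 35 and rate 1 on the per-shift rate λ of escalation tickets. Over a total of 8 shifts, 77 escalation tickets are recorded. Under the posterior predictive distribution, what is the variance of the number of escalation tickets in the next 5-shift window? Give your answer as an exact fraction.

7840/81

Total count 77 over total exposure 8 shifts.
Gamma(α, β) with Poisson data over total exposure Σt gives posterior Gamma(α+Σx, β+Σt) = Gamma(112, 9).
The posterior predictive for a window of length T is Negative Binomial with variance T·α'·(β'+T)/β'² = 5·112·14/81 = 7840/81.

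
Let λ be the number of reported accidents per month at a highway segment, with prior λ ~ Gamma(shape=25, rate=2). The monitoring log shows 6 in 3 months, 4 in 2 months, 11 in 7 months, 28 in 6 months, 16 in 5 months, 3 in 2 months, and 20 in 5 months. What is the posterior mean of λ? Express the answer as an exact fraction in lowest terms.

Total count: 6 + 4 + 11 + 28 + 16 + 3 + 20 = 88.
Total exposure: 3 + 2 + 7 + 6 + 5 + 2 + 5 = 30 months.
Posterior: α' = 25 + 88 = 113, β' = 2 + 30 = 32.
Posterior mean = α'/β' = 113/32.

113/32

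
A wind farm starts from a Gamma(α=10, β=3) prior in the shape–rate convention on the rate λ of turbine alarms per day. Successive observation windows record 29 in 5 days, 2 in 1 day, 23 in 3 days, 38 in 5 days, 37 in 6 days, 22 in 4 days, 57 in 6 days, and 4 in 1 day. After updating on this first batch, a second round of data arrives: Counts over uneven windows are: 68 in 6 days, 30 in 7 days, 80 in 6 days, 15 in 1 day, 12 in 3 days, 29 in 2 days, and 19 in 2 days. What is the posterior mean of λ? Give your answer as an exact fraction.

475/61

Total count: 29 + 2 + 23 + 38 + 37 + 22 + 57 + 4 = 212.
Total exposure: 5 + 1 + 3 + 5 + 6 + 4 + 6 + 1 = 31 days.
After the first batch: Gamma(10 + 212, 3 + 31) = Gamma(222, 34).
Total count: 68 + 30 + 80 + 15 + 12 + 29 + 19 = 253.
Total exposure: 6 + 7 + 6 + 1 + 3 + 2 + 2 = 27 days.
After the second batch: Gamma(222 + 253, 34 + 27) = Gamma(475, 61).
Posterior mean = α'/β' = 475/61.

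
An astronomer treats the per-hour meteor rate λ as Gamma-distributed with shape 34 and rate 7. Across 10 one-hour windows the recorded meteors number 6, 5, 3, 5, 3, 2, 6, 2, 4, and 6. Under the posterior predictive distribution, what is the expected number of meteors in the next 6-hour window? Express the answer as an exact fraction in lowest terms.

456/17

Total count: 6 + 5 + 3 + 5 + 3 + 2 + 6 + 2 + 4 + 6 = 42.
Total exposure: 10 hours.
By Gamma–Poisson conjugacy, the posterior is Gamma(α + Σx, β + Σt) = Gamma(34 + 42, 7 + 10) = Gamma(76, 17).
Predictive mean over a 6-hour window = T·E[λ|data] = 6·76/17 = 456/17.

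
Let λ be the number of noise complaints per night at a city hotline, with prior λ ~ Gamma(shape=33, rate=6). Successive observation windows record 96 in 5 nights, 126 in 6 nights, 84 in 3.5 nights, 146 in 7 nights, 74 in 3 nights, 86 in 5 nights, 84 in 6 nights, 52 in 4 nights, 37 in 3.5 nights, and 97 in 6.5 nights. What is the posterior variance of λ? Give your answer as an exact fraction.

1220/4107

Total count: 96 + 126 + 84 + 146 + 74 + 86 + 84 + 52 + 37 + 97 = 882.
Total exposure: 5 + 6 + 3.5 + 7 + 3 + 5 + 6 + 4 + 3.5 + 6.5 = 49.5 nights.
Posterior: α' = 33 + 882 = 915, β' = 6 + 49.5 = 111/2.
Posterior variance = α'/β'² = 915/(12321/4) = 1220/4107.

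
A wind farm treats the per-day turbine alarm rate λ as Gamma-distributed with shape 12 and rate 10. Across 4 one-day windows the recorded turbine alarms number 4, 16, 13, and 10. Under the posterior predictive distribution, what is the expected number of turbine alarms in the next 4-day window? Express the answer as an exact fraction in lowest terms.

110/7

Total count: 4 + 16 + 13 + 10 = 43.
Total exposure: 4 days.
Posterior: α' = 12 + 43 = 55, β' = 10 + 4 = 14.
Predictive mean over a 4-day window = T·E[λ|data] = 4·55/14 = 110/7.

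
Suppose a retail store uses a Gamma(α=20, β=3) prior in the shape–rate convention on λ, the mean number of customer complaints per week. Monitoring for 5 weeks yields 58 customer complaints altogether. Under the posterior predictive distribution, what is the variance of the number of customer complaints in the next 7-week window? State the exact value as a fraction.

Total count 58 over total exposure 5 weeks.
By Gamma–Poisson conjugacy, the posterior is Gamma(α + Σx, β + Σt) = Gamma(20 + 58, 3 + 5) = Gamma(78, 8).
The posterior predictive for a window of length T is Negative Binomial with variance T·α'·(β'+T)/β'² = 7·78·15/64 = 4095/32.

4095/32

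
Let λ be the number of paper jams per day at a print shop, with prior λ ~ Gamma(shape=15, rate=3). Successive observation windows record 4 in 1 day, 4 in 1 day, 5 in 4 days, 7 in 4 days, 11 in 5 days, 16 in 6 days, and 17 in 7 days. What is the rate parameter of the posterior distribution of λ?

31

Total count: 4 + 4 + 5 + 7 + 11 + 16 + 17 = 64.
Total exposure: 1 + 1 + 4 + 4 + 5 + 6 + 7 = 28 days.
Conjugate update: add total count to the shape and total exposure to the rate, giving Gamma(79, 31).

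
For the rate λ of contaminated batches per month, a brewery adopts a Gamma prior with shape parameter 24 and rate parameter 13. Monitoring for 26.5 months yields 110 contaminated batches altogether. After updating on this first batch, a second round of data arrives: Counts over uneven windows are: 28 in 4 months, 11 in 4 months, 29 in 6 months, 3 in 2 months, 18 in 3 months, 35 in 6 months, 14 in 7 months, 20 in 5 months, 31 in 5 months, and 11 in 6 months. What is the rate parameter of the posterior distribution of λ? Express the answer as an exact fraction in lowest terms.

175/2

Total count 110 over total exposure 26.5 months.
After the first batch: Gamma(24 + 110, 13 + 26.5) = Gamma(134, 79/2).
Total count: 28 + 11 + 29 + 3 + 18 + 35 + 14 + 20 + 31 + 11 = 200.
Total exposure: 4 + 4 + 6 + 2 + 3 + 6 + 7 + 5 + 5 + 6 = 48 months.
After the second batch: Gamma(134 + 200, 79/2 + 48) = Gamma(334, 175/2).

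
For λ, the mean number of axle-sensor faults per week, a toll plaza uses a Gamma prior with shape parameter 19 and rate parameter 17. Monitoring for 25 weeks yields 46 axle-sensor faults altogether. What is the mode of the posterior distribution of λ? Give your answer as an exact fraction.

Total count 46 over total exposure 25 weeks.
Conjugate update: add total count to the shape and total exposure to the rate, giving Gamma(65, 42).
Posterior mode = (α'−1)/β' = 64/42 = 32/21.

32/21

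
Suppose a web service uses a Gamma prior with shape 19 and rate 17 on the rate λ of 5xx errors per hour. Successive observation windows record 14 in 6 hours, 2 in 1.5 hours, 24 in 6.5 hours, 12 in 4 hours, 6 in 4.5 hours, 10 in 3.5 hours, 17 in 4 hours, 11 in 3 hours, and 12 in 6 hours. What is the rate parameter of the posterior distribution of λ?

Total count: 14 + 2 + 24 + 12 + 6 + 10 + 17 + 11 + 12 = 108.
Total exposure: 6 + 1.5 + 6.5 + 4 + 4.5 + 3.5 + 4 + 3 + 6 = 39 hours.
The Gamma prior is conjugate for the Poisson rate, so λ | data ~ Gamma(19+108, 17+39) = Gamma(127, 56).

56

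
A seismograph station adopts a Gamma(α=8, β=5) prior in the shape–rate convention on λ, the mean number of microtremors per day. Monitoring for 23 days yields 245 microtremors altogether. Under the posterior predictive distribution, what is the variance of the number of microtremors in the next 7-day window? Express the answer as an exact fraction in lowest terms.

Total count 245 over total exposure 23 days.
The Gamma prior is conjugate for the Poisson rate, so λ | data ~ Gamma(8+245, 5+23) = Gamma(253, 28).
The posterior predictive for a window of length T is Negative Binomial with variance T·α'·(β'+T)/β'² = 7·253·35/784 = 1265/16.

1265/16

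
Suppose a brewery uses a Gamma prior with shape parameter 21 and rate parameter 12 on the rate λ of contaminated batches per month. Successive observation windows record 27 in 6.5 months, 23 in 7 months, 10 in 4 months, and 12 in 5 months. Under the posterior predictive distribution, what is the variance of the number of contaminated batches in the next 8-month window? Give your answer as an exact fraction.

Total count: 27 + 23 + 10 + 12 = 72.
Total exposure: 6.5 + 7 + 4 + 5 = 22.5 months.
The Gamma prior is conjugate for the Poisson rate, so λ | data ~ Gamma(21+72, 12+22.5) = Gamma(93, 69/2).
The posterior predictive for a window of length T is Negative Binomial with variance T·α'·(β'+T)/β'² = 8·93·(85/2)/(4761/4) = 42160/1587.

42160/1587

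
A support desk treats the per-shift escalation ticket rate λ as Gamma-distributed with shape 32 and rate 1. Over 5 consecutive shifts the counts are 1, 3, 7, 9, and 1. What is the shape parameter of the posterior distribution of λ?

53

Total count: 1 + 3 + 7 + 9 + 1 = 21.
Total exposure: 5 shifts.
The Gamma prior is conjugate for the Poisson rate, so λ | data ~ Gamma(32+21, 1+5) = Gamma(53, 6).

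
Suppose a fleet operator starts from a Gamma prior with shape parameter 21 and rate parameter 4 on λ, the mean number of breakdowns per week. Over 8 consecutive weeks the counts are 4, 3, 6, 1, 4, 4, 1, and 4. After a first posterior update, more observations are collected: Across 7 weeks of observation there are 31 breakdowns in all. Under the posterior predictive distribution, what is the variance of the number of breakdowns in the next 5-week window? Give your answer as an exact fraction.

9480/361

Total count: 4 + 3 + 6 + 1 + 4 + 4 + 1 + 4 = 27.
Total exposure: 8 weeks.
After the first batch: Gamma(21 + 27, 4 + 8) = Gamma(48, 12).
Total count 31 over total exposure 7 weeks.
After the second batch: Gamma(48 + 31, 12 + 7) = Gamma(79, 19).
The posterior predictive for a window of length T is Negative Binomial with variance T·α'·(β'+T)/β'² = 5·79·24/361 = 9480/361.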